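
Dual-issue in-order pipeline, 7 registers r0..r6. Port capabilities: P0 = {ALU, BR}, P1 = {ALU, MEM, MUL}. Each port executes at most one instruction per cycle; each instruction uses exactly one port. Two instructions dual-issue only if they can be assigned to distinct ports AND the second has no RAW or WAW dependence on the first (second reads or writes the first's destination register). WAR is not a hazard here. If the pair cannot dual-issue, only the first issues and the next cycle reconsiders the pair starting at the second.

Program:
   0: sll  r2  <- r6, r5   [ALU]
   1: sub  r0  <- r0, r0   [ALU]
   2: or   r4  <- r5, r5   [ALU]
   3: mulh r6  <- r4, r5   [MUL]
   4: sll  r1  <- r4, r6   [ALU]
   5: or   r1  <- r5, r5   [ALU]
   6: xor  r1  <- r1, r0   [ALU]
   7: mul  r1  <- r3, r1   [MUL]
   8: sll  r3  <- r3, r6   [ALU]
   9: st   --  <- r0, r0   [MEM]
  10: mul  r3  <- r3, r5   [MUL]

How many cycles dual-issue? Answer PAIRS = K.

PAIRS = 2

#0 head=0: sll.ALU+sub.ALU i0,i1 pair
#1 head=2: or.ALU i2 RAW r4
#2 head=3: mulh.MUL i3 RAW r6
#3 head=4: sll.ALU i4 WAW r1
#4 head=5: or.ALU i5 RAW+WAW r1
#5 head=6: xor.ALU i6 RAW+WAW r1
#6 head=7: mul.MUL+sll.ALU i7,i8 pair
#7 head=9: st.MEM i9 no-port MEM/MUL
#8 head=10: mul.MUL i10 tail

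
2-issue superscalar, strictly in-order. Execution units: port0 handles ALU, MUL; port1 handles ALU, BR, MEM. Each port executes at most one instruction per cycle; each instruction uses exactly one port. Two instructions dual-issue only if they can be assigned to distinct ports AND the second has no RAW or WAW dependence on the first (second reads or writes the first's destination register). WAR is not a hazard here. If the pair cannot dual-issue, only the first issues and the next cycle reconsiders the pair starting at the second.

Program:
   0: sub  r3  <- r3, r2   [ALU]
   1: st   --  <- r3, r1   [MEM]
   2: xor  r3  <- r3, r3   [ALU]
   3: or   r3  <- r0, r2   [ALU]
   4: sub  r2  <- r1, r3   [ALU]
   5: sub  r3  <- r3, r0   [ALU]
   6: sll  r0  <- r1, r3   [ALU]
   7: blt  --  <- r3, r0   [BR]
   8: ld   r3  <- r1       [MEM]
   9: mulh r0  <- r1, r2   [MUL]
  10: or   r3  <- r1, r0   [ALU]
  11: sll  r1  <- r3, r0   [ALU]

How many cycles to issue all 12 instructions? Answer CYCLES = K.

CYCLES = 9

0. sub.ALU @i0  | RAW r3
1. st.MEM/xor.ALU @i1+i2  | pair
2. or.ALU @i3  | RAW r3
3. sub.ALU/sub.ALU @i4+i5  | pair
4. sll.ALU @i6  | RAW r0
5. blt.BR @i7  | no-port BR/MEM
6. ld.MEM/mulh.MUL @i8+i9  | pair
7. or.ALU @i10  | RAW r3
8. sll.ALU @i11  | tail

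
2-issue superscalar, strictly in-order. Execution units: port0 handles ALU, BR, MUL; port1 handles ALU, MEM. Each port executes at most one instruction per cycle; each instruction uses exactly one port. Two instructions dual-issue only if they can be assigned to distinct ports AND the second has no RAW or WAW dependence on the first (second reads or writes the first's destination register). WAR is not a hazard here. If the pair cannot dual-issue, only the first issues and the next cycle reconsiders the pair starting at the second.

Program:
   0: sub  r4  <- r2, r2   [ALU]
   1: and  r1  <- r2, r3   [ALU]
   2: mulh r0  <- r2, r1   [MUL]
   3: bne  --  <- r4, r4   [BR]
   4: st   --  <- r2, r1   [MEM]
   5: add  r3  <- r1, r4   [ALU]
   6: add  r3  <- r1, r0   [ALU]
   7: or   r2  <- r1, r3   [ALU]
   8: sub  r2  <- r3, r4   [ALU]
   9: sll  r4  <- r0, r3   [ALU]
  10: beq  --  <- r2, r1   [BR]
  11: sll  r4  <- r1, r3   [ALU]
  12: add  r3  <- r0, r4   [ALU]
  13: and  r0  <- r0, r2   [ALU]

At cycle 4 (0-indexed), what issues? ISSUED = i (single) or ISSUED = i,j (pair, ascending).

  cy0 -> i0+i1 (sub;and) dual
  cy1 -> i2 (mulh) no-port MUL/BR
  cy2 -> i3+i4 (bne;st) dual
  cy3 -> i5 (add) WAW r3
  cy4 -> i6 (add) RAW r3
  cy5 -> i7 (or) WAW r2
  cy6 -> i8+i9 (sub;sll) dual
  cy7 -> i10+i11 (beq;sll) dual
  cy8 -> i12+i13 (add;and) dual

ISSUED = 6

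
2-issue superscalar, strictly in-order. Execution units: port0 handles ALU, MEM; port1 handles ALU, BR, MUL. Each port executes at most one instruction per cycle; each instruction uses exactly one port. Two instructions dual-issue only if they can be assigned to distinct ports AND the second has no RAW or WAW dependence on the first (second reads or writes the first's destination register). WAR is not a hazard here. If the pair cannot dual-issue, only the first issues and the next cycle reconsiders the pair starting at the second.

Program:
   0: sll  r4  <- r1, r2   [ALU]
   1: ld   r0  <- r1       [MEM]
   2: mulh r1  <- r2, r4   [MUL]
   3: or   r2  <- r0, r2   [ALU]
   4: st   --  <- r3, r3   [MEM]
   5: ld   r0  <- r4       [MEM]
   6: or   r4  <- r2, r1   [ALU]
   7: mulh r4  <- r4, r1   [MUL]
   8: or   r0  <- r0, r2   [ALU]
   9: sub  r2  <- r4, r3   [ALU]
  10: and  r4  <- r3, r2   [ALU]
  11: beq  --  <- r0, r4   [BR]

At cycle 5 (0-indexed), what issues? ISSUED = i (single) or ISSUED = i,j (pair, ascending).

#0 head=0: sll.ALU ld.MEM i0&i1 pair
#1 head=2: mulh.MUL or.ALU i2&i3 pair
#2 head=4: st.MEM i4 no-port MEM/MEM
#3 head=5: ld.MEM or.ALU i5&i6 pair
#4 head=7: mulh.MUL or.ALU i7&i8 pair
#5 head=9: sub.ALU i9 RAW r2
#6 head=10: and.ALU i10 RAW r4
#7 head=11: beq.BR i11 tail

ISSUED = 9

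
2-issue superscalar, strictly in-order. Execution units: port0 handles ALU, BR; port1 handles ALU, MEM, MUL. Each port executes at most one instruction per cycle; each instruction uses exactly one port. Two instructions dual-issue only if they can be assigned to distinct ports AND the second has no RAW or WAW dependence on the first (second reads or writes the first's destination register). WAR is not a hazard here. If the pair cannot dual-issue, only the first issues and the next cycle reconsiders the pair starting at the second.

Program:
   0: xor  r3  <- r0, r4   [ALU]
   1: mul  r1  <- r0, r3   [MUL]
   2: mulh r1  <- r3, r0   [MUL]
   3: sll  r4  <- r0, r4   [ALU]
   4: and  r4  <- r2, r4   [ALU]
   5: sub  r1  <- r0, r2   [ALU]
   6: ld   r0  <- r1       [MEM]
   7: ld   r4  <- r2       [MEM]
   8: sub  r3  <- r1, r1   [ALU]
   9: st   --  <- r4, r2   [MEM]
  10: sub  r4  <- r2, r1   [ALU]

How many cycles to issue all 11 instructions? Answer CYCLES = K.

CYCLES = 7

#0 head=0: xor.ALU i0 RAW r3
#1 head=1: mul.MUL i1 no-port MUL/MUL
#2 head=2: mulh.MUL;sll.ALU i2/i3 dual
#3 head=4: and.ALU;sub.ALU i4/i5 dual
#4 head=6: ld.MEM i6 no-port MEM/MEM
#5 head=7: ld.MEM;sub.ALU i7/i8 dual
#6 head=9: st.MEM;sub.ALU i9/i10 dual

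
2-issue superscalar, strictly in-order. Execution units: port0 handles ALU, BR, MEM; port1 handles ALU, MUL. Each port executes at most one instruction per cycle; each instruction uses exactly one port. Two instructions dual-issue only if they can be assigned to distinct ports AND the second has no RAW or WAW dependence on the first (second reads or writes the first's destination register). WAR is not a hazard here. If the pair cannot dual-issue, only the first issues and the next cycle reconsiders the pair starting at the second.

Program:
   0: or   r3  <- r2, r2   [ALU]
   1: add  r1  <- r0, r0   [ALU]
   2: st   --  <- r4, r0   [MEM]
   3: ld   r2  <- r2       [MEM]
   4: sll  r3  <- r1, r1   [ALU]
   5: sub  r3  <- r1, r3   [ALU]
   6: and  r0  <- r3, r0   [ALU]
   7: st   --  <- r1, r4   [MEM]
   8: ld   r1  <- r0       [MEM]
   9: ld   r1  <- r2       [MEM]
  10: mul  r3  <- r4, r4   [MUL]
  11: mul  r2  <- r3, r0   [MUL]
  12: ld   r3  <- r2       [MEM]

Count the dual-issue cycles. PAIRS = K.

PAIRS = 4

[0] i0/i1  or+add  -- dual
[1] i2  st  -- no-port MEM/MEM
[2] i3/i4  ld+sll  -- dual
[3] i5  sub  -- RAW r3
[4] i6/i7  and+st  -- dual
[5] i8  ld  -- no-port MEM/MEM
[6] i9/i10  ld+mul  -- dual
[7] i11  mul  -- RAW r2
[8] i12  ld  -- tail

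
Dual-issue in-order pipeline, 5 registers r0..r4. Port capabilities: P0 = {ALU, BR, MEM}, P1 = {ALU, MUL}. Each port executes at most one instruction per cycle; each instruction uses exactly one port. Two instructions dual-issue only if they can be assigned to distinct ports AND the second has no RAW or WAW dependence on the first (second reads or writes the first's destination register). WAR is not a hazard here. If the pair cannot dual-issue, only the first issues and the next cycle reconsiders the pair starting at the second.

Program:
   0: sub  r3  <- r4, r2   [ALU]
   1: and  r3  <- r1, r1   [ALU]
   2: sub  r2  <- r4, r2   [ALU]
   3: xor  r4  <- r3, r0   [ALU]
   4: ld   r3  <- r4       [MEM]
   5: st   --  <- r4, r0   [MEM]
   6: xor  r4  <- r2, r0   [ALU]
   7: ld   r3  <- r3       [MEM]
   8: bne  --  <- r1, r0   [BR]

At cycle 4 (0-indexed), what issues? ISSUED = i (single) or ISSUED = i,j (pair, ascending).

ISSUED = 5,6

0. sub @i0  | WAW r3
1. and sub @i1,i2  | 2-wide
2. xor @i3  | RAW r4
3. ld @i4  | no-port MEM/MEM
4. st xor @i5,i6  | 2-wide
5. ld @i7  | no-port MEM/BR
6. bne @i8  | tail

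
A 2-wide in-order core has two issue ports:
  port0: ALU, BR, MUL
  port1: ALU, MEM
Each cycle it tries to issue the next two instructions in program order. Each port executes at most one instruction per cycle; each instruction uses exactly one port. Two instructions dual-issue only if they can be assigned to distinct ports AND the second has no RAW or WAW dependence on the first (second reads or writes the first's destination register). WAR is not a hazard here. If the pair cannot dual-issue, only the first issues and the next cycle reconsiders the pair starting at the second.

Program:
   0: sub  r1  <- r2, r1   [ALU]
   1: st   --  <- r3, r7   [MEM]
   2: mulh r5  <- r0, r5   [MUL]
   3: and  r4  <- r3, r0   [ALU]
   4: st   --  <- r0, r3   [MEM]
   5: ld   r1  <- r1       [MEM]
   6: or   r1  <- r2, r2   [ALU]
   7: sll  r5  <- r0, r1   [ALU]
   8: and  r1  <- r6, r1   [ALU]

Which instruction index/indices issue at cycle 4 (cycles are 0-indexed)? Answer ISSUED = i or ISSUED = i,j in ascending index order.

  cy0 -> i0,i1 (sub+st) dual
  cy1 -> i2,i3 (mulh+and) dual
  cy2 -> i4 (st) no-port MEM/MEM
  cy3 -> i5 (ld) WAW r1
  cy4 -> i6 (or) RAW r1
  cy5 -> i7,i8 (sll+and) dual

ISSUED = 6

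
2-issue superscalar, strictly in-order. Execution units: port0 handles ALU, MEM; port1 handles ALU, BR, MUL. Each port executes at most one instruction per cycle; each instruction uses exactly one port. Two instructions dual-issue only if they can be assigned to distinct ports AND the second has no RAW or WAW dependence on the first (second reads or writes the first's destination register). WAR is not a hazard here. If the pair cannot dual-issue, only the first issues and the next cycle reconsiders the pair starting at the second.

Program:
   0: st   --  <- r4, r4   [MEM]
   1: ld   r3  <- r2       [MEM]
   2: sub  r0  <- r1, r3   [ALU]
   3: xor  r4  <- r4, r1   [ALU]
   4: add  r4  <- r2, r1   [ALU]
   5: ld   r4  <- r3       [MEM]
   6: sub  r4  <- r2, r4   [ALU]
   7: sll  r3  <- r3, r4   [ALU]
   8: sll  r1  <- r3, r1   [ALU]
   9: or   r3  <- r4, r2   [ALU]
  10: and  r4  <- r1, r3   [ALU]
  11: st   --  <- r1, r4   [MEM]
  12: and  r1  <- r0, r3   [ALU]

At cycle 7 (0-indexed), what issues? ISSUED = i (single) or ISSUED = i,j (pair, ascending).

t=0 i0:st ; no-port MEM/MEM
t=1 i1:ld ; RAW r3
t=2 i2+i3:sub+xor ; dual
t=3 i4:add ; WAW r4
t=4 i5:ld ; RAW+WAW r4
t=5 i6:sub ; RAW r4
t=6 i7:sll ; RAW r3
t=7 i8+i9:sll+or ; dual
t=8 i10:and ; RAW r4
t=9 i11+i12:st+and ; dual

ISSUED = 8,9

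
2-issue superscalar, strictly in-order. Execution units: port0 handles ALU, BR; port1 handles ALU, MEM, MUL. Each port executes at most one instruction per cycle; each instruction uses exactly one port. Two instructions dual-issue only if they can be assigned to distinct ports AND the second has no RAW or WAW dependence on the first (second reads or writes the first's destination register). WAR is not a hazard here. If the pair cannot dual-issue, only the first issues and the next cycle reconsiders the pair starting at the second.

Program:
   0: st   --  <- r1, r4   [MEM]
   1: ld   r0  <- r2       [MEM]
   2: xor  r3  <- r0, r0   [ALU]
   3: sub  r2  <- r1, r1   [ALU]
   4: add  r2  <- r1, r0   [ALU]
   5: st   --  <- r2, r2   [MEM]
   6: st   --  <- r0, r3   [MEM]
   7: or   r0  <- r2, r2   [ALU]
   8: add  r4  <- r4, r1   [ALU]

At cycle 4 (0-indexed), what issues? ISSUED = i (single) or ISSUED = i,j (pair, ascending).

[0] i0  st.MEM  -- no-port MEM/MEM
[1] i1  ld.MEM  -- RAW r0
[2] i2&i3  xor.ALU/sub.ALU  -- pair
[3] i4  add.ALU  -- RAW r2
[4] i5  st.MEM  -- no-port MEM/MEM
[5] i6&i7  st.MEM/or.ALU  -- pair
[6] i8  add.ALU  -- tail

ISSUED = 5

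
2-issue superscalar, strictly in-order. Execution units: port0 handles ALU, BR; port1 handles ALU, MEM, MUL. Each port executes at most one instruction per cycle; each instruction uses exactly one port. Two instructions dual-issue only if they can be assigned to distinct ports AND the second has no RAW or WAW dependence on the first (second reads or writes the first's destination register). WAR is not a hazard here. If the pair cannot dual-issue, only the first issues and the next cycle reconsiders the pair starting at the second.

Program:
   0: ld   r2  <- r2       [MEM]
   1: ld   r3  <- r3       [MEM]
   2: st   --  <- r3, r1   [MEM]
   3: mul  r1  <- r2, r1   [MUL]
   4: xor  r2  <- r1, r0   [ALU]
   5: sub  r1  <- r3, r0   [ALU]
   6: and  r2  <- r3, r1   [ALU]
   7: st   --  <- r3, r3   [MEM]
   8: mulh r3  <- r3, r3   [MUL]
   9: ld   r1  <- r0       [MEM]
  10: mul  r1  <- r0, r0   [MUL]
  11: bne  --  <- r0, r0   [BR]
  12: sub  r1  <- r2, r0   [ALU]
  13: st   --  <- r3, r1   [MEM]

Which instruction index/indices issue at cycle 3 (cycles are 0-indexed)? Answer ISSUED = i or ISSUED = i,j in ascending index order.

ISSUED = 3

0. ld.MEM @i0  | no-port MEM/MEM
1. ld.MEM @i1  | no-port MEM/MEM
2. st.MEM @i2  | no-port MEM/MUL
3. mul.MUL @i3  | RAW r1
4. xor.ALU+sub.ALU @i4,i5  | dual
5. and.ALU+st.MEM @i6,i7  | dual
6. mulh.MUL @i8  | no-port MUL/MEM
7. ld.MEM @i9  | no-port MEM/MUL
8. mul.MUL+bne.BR @i10,i11  | dual
9. sub.ALU @i12  | RAW r1
10. st.MEM @i13  | tail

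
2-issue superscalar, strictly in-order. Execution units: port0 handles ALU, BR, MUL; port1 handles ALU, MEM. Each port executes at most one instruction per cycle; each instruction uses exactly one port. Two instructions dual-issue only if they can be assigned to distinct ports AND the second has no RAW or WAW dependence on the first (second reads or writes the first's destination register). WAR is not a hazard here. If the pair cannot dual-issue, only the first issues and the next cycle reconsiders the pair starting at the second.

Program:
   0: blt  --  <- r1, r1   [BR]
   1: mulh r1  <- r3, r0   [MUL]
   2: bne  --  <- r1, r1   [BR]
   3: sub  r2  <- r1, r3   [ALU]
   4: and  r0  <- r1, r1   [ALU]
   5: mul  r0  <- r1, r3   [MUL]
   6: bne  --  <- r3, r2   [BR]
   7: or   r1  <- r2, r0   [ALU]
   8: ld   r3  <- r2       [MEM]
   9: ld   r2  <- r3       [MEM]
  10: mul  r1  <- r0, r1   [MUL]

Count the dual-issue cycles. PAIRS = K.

PAIRS = 3

  cy0 -> i0 (blt.BR) no-port BR/MUL
  cy1 -> i1 (mulh.MUL) no-port MUL/BR
  cy2 -> i2/i3 (bne.BR/sub.ALU) 2-wide
  cy3 -> i4 (and.ALU) WAW r0
  cy4 -> i5 (mul.MUL) no-port MUL/BR
  cy5 -> i6/i7 (bne.BR/or.ALU) 2-wide
  cy6 -> i8 (ld.MEM) no-port MEM/MEM
  cy7 -> i9/i10 (ld.MEM/mul.MUL) 2-wide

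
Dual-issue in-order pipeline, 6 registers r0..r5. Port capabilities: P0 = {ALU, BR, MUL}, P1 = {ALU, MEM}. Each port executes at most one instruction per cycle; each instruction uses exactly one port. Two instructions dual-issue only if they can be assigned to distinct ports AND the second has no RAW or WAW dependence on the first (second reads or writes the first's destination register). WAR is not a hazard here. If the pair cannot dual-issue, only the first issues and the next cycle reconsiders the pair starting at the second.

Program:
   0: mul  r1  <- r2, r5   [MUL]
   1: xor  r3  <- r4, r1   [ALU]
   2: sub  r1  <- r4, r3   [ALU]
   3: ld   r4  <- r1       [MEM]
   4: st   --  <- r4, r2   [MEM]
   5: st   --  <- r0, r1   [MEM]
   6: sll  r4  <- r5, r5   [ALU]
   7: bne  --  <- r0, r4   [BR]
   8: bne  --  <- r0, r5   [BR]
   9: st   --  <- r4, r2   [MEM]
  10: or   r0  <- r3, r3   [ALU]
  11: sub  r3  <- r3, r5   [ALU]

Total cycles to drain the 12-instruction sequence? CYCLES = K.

  cy0 -> i0 (mul) RAW r1
  cy1 -> i1 (xor) RAW r3
  cy2 -> i2 (sub) RAW r1
  cy3 -> i3 (ld) no-port MEM/MEM
  cy4 -> i4 (st) no-port MEM/MEM
  cy5 -> i5,i6 (st sll) pair
  cy6 -> i7 (bne) no-port BR/BR
  cy7 -> i8,i9 (bne st) pair
  cy8 -> i10,i11 (or sub) pair

CYCLES = 9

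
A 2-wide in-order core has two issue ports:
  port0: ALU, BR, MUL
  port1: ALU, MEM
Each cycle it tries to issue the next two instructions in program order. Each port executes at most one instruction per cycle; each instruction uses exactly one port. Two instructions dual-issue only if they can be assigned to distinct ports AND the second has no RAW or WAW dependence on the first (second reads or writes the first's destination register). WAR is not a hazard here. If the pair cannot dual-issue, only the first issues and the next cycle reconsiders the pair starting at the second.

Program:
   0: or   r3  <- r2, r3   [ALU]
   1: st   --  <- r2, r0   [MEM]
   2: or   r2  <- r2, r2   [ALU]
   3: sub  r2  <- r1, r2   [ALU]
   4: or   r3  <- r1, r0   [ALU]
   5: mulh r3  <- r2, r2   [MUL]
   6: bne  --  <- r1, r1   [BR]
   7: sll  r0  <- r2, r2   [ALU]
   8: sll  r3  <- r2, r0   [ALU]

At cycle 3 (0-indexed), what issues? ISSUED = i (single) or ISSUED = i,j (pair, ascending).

0. or.ALU st.MEM @i0,i1  | 2-wide
1. or.ALU @i2  | RAW+WAW r2
2. sub.ALU or.ALU @i3,i4  | 2-wide
3. mulh.MUL @i5  | no-port MUL/BR
4. bne.BR sll.ALU @i6,i7  | 2-wide
5. sll.ALU @i8  | tail

ISSUED = 5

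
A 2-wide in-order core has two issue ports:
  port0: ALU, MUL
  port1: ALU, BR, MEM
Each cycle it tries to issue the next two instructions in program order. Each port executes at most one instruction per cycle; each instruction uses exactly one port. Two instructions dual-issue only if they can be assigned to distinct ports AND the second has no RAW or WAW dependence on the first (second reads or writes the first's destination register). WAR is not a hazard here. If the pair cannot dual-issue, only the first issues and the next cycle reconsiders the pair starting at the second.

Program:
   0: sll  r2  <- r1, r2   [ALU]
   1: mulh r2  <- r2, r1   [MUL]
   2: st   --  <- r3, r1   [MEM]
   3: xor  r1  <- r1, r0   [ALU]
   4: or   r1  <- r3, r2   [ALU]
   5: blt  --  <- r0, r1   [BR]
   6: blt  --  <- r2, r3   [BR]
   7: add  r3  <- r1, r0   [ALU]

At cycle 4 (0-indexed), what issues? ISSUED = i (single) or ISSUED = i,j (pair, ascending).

c0: i0 sll.ALU  RAW+WAW r2
c1: i1+i2 mulh.MUL st.MEM  dual
c2: i3 xor.ALU  WAW r1
c3: i4 or.ALU  RAW r1
c4: i5 blt.BR  no-port BR/BR
c5: i6+i7 blt.BR add.ALU  dual

ISSUED = 5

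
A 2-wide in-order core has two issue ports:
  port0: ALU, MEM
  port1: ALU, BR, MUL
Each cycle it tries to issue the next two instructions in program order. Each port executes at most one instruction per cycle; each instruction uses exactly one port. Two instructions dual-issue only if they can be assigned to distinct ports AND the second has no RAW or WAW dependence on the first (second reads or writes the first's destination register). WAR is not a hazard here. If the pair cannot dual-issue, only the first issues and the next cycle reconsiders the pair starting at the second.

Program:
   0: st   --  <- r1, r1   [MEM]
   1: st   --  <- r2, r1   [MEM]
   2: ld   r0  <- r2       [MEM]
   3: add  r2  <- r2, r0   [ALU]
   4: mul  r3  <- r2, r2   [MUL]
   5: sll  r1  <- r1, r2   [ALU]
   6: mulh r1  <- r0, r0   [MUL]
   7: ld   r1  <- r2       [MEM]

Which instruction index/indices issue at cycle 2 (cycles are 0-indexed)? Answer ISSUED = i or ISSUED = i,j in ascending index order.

#0 head=0: st.MEM i0 no-port MEM/MEM
#1 head=1: st.MEM i1 no-port MEM/MEM
#2 head=2: ld.MEM i2 RAW r0
#3 head=3: add.ALU i3 RAW r2
#4 head=4: mul.MUL+sll.ALU i4+i5 pair
#5 head=6: mulh.MUL i6 WAW r1
#6 head=7: ld.MEM i7 tail

ISSUED = 2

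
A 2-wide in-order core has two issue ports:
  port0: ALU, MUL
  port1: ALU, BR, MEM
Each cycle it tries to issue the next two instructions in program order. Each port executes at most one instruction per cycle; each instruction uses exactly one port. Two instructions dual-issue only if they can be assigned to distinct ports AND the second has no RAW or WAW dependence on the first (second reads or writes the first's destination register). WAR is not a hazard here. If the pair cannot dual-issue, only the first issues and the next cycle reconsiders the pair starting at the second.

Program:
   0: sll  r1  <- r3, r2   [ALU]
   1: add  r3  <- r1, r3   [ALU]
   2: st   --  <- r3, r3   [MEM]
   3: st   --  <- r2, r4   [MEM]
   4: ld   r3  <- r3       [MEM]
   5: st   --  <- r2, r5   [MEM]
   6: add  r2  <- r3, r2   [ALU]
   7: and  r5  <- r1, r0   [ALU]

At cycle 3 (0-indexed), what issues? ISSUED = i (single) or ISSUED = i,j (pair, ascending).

ISSUED = 3

t=0 i0:sll.ALU ; RAW r1
t=1 i1:add.ALU ; RAW r3
t=2 i2:st.MEM ; no-port MEM/MEM
t=3 i3:st.MEM ; no-port MEM/MEM
t=4 i4:ld.MEM ; no-port MEM/MEM
t=5 i5,i6:st.MEM/add.ALU ; 2-wide
t=6 i7:and.ALU ; tail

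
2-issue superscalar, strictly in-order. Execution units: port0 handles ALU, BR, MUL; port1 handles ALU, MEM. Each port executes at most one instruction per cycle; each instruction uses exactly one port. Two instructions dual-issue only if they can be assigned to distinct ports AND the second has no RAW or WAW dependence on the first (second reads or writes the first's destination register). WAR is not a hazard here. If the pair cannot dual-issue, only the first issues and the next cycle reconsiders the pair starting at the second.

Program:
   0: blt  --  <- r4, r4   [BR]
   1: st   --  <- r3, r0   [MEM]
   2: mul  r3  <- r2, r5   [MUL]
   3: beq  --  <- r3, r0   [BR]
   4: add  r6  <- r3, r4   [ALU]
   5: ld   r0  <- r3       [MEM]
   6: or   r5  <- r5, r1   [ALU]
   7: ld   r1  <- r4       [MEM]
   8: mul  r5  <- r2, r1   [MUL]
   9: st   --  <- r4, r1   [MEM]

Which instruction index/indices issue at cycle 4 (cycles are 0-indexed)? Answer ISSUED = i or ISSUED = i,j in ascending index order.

  cy0 -> i0/i1 (blt+st) 2-wide
  cy1 -> i2 (mul) no-port MUL/BR
  cy2 -> i3/i4 (beq+add) 2-wide
  cy3 -> i5/i6 (ld+or) 2-wide
  cy4 -> i7 (ld) RAW r1
  cy5 -> i8/i9 (mul+st) 2-wide

ISSUED = 7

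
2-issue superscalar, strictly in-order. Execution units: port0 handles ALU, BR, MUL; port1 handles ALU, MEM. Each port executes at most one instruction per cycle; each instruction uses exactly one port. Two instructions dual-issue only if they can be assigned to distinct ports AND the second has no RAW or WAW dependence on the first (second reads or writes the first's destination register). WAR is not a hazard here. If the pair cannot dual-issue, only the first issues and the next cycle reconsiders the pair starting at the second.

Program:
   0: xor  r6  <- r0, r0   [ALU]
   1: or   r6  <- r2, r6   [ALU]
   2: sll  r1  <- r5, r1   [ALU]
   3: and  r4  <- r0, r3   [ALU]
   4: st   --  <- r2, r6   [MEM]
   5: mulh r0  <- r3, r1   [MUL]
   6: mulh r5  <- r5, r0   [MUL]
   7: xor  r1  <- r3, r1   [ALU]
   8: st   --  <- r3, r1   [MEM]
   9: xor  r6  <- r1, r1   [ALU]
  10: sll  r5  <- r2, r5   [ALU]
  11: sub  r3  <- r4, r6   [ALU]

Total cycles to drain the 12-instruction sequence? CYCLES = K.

CYCLES = 7

t=0 i0:xor.ALU ; RAW+WAW r6
t=1 i1/i2:or.ALU+sll.ALU ; pair
t=2 i3/i4:and.ALU+st.MEM ; pair
t=3 i5:mulh.MUL ; no-port MUL/MUL
t=4 i6/i7:mulh.MUL+xor.ALU ; pair
t=5 i8/i9:st.MEM+xor.ALU ; pair
t=6 i10/i11:sll.ALU+sub.ALU ; pair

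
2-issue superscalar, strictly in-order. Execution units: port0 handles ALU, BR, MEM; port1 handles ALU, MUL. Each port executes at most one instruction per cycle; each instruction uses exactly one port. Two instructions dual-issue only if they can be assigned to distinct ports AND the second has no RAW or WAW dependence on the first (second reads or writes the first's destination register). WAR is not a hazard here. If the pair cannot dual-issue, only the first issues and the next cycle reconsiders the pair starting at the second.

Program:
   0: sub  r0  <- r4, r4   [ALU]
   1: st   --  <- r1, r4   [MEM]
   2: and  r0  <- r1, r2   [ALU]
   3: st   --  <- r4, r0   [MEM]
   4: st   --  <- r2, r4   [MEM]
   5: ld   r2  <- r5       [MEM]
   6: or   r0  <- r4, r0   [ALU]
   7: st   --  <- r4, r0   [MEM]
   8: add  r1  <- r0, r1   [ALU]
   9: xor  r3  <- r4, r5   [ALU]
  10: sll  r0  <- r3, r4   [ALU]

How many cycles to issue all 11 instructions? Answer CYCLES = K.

CYCLES = 8

c0: i0/i1 sub.ALU st.MEM  2-wide
c1: i2 and.ALU  RAW r0
c2: i3 st.MEM  no-port MEM/MEM
c3: i4 st.MEM  no-port MEM/MEM
c4: i5/i6 ld.MEM or.ALU  2-wide
c5: i7/i8 st.MEM add.ALU  2-wide
c6: i9 xor.ALU  RAW r3
c7: i10 sll.ALU  tail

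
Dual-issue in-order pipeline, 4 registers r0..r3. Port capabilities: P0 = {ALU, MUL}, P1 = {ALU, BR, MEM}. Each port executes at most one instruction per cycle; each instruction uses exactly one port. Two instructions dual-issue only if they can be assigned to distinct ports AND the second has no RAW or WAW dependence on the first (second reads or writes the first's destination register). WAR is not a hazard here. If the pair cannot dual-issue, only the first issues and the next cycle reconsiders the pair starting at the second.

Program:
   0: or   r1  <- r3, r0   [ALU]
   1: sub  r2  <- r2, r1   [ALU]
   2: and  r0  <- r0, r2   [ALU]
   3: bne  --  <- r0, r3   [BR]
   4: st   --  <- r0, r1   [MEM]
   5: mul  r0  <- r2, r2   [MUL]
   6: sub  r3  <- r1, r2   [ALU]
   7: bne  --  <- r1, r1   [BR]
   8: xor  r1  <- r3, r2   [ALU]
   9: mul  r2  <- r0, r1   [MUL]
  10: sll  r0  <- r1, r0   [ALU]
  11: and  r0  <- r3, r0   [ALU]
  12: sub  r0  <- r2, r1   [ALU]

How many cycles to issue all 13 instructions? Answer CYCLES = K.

0. or @i0  | RAW r1
1. sub @i1  | RAW r2
2. and @i2  | RAW r0
3. bne @i3  | no-port BR/MEM
4. st mul @i4,i5  | pair
5. sub bne @i6,i7  | pair
6. xor @i8  | RAW r1
7. mul sll @i9,i10  | pair
8. and @i11  | WAW r0
9. sub @i12  | tail

CYCLES = 10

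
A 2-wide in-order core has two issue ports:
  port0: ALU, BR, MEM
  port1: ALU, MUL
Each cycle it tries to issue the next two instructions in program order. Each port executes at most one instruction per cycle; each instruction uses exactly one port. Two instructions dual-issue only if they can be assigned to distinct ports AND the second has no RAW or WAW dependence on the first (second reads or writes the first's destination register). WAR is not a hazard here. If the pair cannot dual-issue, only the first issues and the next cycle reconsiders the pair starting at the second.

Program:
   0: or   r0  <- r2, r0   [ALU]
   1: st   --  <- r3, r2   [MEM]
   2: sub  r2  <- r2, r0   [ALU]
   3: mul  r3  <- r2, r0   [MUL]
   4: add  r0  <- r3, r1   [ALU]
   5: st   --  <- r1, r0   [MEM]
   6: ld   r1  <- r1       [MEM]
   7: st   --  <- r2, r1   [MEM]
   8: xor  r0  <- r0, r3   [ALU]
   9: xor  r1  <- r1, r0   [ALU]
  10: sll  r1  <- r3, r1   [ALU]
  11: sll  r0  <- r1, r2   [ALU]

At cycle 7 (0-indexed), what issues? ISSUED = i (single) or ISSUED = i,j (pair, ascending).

ISSUED = 9

t=0 i0,i1:or.ALU/st.MEM ; pair
t=1 i2:sub.ALU ; RAW r2
t=2 i3:mul.MUL ; RAW r3
t=3 i4:add.ALU ; RAW r0
t=4 i5:st.MEM ; no-port MEM/MEM
t=5 i6:ld.MEM ; no-port MEM/MEM
t=6 i7,i8:st.MEM/xor.ALU ; pair
t=7 i9:xor.ALU ; RAW+WAW r1
t=8 i10:sll.ALU ; RAW r1
t=9 i11:sll.ALU ; tail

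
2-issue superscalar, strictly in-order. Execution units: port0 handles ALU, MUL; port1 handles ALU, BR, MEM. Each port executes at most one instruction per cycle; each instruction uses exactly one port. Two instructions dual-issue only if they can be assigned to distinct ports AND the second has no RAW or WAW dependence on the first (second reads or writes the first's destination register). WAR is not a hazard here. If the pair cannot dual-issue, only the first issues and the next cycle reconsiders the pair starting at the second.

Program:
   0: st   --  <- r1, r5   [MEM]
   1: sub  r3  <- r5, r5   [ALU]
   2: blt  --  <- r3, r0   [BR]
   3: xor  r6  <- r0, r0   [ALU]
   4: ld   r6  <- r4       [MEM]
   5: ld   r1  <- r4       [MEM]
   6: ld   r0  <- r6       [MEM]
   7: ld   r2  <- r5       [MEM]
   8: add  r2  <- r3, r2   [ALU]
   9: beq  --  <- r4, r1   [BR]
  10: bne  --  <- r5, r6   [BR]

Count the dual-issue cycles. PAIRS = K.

PAIRS = 3

#0 head=0: st/sub i0&i1 pair
#1 head=2: blt/xor i2&i3 pair
#2 head=4: ld i4 no-port MEM/MEM
#3 head=5: ld i5 no-port MEM/MEM
#4 head=6: ld i6 no-port MEM/MEM
#5 head=7: ld i7 RAW+WAW r2
#6 head=8: add/beq i8&i9 pair
#7 head=10: bne i10 tail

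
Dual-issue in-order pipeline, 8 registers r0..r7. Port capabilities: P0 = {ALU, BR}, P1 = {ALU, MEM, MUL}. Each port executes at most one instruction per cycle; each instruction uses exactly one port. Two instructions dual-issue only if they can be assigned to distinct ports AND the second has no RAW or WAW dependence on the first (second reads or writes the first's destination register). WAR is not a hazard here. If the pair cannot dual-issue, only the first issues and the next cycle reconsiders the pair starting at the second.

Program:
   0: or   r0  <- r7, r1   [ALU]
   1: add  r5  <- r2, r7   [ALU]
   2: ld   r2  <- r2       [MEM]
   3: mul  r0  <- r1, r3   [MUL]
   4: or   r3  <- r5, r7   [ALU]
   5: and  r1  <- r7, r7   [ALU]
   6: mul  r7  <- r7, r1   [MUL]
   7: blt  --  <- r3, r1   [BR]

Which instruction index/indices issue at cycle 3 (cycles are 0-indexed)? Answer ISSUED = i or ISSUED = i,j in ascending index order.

[0] i0&i1  or.ALU+add.ALU  -- dual
[1] i2  ld.MEM  -- no-port MEM/MUL
[2] i3&i4  mul.MUL+or.ALU  -- dual
[3] i5  and.ALU  -- RAW r1
[4] i6&i7  mul.MUL+blt.BR  -- dual

ISSUED = 5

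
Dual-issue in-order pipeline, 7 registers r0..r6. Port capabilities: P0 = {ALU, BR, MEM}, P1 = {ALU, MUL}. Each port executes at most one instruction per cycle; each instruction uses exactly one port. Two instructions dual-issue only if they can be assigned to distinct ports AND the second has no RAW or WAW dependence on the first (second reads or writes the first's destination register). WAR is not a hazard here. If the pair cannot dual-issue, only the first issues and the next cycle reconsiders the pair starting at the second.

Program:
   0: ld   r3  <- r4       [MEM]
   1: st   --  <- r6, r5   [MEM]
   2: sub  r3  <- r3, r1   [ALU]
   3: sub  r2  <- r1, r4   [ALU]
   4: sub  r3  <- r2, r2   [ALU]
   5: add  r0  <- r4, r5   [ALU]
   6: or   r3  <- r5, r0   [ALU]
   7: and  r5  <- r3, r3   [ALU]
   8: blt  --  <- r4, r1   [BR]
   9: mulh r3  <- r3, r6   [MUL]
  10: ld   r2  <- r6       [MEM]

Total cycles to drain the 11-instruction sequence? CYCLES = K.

c0: i0 ld  no-port MEM/MEM
c1: i1&i2 st/sub  dual
c2: i3 sub  RAW r2
c3: i4&i5 sub/add  dual
c4: i6 or  RAW r3
c5: i7&i8 and/blt  dual
c6: i9&i10 mulh/ld  dual

CYCLES = 7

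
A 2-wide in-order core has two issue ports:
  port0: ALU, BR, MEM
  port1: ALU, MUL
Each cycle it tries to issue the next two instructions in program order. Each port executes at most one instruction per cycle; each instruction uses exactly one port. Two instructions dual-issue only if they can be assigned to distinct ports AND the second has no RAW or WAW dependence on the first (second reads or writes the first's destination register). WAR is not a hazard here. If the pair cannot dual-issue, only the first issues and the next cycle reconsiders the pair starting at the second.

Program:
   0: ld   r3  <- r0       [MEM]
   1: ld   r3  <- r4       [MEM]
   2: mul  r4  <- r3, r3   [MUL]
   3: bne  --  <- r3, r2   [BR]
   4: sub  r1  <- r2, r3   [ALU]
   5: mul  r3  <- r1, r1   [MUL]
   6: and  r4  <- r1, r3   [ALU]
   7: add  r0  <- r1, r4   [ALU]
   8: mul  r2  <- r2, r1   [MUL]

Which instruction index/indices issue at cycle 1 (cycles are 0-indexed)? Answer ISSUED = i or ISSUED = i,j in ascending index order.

t=0 i0:ld.MEM ; no-port MEM/MEM
t=1 i1:ld.MEM ; RAW r3
t=2 i2,i3:mul.MUL/bne.BR ; 2-wide
t=3 i4:sub.ALU ; RAW r1
t=4 i5:mul.MUL ; RAW r3
t=5 i6:and.ALU ; RAW r4
t=6 i7,i8:add.ALU/mul.MUL ; 2-wide

ISSUED = 1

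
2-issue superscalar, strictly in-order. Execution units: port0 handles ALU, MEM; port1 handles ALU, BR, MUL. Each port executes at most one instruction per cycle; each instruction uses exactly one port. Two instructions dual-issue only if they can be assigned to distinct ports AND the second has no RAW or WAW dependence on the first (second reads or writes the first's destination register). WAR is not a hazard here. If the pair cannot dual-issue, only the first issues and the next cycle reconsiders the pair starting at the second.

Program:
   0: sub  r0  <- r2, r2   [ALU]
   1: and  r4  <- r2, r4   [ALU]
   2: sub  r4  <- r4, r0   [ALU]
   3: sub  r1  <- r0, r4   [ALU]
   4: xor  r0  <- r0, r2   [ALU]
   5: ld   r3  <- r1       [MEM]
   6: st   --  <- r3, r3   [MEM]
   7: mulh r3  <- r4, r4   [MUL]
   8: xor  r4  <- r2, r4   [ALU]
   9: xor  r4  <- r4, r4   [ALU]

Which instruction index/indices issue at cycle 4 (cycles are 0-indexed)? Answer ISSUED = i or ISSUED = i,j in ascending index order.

ISSUED = 6,7

c0: i0,i1 sub.ALU/and.ALU  2-wide
c1: i2 sub.ALU  RAW r4
c2: i3,i4 sub.ALU/xor.ALU  2-wide
c3: i5 ld.MEM  no-port MEM/MEM
c4: i6,i7 st.MEM/mulh.MUL  2-wide
c5: i8 xor.ALU  RAW+WAW r4
c6: i9 xor.ALU  tail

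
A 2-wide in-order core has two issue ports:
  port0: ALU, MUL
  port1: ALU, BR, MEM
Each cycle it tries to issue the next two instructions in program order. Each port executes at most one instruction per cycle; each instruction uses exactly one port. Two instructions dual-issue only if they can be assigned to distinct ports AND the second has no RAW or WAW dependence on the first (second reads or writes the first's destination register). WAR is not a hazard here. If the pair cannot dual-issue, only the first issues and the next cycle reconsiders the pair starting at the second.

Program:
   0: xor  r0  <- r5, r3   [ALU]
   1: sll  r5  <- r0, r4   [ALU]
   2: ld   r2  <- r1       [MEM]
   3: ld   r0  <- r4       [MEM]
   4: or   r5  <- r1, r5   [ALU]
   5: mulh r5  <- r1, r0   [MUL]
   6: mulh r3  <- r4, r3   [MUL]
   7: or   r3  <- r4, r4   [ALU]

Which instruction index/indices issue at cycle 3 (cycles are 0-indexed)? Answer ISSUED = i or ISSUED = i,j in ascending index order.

ISSUED = 5

#0 head=0: xor.ALU i0 RAW r0
#1 head=1: sll.ALU+ld.MEM i1,i2 dual
#2 head=3: ld.MEM+or.ALU i3,i4 dual
#3 head=5: mulh.MUL i5 no-port MUL/MUL
#4 head=6: mulh.MUL i6 WAW r3
#5 head=7: or.ALU i7 tail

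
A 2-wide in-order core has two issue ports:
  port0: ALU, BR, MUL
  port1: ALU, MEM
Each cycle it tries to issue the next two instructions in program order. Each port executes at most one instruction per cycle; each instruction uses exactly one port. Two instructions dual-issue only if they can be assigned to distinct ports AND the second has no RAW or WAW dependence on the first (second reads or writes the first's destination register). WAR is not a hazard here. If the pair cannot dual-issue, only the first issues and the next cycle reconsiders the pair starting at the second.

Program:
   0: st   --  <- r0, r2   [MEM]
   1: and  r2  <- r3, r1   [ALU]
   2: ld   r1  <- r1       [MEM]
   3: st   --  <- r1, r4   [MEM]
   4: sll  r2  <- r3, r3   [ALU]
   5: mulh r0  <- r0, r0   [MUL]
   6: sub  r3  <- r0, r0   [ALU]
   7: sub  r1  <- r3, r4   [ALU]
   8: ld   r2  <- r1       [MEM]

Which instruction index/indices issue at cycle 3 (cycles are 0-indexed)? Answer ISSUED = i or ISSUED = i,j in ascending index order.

ISSUED = 5

0. st and @i0&i1  | dual
1. ld @i2  | no-port MEM/MEM
2. st sll @i3&i4  | dual
3. mulh @i5  | RAW r0
4. sub @i6  | RAW r3
5. sub @i7  | RAW r1
6. ld @i8  | tail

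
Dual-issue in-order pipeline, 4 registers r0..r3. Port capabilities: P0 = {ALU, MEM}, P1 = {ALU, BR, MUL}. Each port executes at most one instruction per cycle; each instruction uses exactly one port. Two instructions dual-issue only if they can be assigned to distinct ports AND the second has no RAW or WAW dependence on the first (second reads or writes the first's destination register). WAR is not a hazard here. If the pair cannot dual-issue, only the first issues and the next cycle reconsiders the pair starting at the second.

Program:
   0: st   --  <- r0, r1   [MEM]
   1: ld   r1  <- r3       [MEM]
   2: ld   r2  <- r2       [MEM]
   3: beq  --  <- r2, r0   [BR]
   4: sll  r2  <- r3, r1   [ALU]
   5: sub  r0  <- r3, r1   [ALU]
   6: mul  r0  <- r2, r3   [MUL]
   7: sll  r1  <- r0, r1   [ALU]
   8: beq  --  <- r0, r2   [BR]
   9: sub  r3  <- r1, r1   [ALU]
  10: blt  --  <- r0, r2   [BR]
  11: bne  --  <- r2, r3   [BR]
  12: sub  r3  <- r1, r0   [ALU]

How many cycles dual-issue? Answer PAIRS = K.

PAIRS = 4

t=0 i0:st ; no-port MEM/MEM
t=1 i1:ld ; no-port MEM/MEM
t=2 i2:ld ; RAW r2
t=3 i3+i4:beq+sll ; dual
t=4 i5:sub ; WAW r0
t=5 i6:mul ; RAW r0
t=6 i7+i8:sll+beq ; dual
t=7 i9+i10:sub+blt ; dual
t=8 i11+i12:bne+sub ; dual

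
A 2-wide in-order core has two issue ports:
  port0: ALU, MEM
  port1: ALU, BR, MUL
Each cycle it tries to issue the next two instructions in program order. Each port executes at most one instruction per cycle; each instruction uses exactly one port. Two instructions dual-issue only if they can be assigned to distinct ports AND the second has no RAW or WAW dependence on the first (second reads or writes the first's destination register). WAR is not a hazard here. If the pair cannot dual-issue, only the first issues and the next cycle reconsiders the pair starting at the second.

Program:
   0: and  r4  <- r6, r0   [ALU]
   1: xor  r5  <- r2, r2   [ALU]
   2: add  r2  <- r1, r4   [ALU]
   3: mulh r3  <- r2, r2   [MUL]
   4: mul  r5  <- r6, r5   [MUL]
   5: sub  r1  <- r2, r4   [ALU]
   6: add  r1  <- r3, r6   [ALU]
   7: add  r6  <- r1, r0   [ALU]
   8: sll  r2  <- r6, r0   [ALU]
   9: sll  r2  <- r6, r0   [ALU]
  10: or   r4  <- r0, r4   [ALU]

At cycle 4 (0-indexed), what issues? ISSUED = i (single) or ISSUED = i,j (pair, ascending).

c0: i0,i1 and+xor  pair
c1: i2 add  RAW r2
c2: i3 mulh  no-port MUL/MUL
c3: i4,i5 mul+sub  pair
c4: i6 add  RAW r1
c5: i7 add  RAW r6
c6: i8 sll  WAW r2
c7: i9,i10 sll+or  pair

ISSUED = 6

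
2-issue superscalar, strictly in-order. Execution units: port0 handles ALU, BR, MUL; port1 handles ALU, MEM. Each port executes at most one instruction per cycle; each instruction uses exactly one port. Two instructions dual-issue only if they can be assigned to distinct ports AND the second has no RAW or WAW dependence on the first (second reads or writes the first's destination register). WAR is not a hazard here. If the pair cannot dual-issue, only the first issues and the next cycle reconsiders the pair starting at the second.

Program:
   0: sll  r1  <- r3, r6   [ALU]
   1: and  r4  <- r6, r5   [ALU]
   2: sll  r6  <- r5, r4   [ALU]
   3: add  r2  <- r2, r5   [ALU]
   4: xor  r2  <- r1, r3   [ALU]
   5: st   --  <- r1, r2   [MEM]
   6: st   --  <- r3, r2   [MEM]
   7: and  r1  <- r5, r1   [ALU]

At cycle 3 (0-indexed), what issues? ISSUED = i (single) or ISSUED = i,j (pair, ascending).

ISSUED = 5

  cy0 -> i0+i1 (sll.ALU and.ALU) dual
  cy1 -> i2+i3 (sll.ALU add.ALU) dual
  cy2 -> i4 (xor.ALU) RAW r2
  cy3 -> i5 (st.MEM) no-port MEM/MEM
  cy4 -> i6+i7 (st.MEM and.ALU) dual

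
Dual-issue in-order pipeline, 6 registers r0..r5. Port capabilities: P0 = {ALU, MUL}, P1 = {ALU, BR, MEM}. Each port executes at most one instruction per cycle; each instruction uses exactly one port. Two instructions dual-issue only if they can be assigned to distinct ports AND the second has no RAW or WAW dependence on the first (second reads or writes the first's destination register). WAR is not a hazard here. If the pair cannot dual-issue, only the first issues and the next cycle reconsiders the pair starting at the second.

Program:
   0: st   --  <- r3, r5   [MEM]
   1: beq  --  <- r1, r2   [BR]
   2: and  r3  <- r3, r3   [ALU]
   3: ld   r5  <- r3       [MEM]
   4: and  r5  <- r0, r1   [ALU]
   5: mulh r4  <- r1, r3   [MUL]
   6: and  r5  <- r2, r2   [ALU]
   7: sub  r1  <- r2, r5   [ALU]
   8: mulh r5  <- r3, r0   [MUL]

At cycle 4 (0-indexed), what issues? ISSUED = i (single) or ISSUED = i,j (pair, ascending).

[0] i0  st  -- no-port MEM/BR
[1] i1,i2  beq;and  -- pair
[2] i3  ld  -- WAW r5
[3] i4,i5  and;mulh  -- pair
[4] i6  and  -- RAW r5
[5] i7,i8  sub;mulh  -- pair

ISSUED = 6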